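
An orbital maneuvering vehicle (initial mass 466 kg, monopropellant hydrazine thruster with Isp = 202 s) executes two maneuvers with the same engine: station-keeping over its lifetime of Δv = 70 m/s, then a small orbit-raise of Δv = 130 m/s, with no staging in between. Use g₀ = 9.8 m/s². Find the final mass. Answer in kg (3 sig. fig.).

v_e = Isp · g₀ = 202 × 9.8 = 1979.6 m/s.
After the first burn: m = 466 × exp(−70/1979.6) = 466 × 0.96526 = 449.811 kg.
After the second burn: m = 449.811 × exp(−130/1979.6) = 449.811 × 0.93644 = 421.221 kg.

final mass ≈ 421 kg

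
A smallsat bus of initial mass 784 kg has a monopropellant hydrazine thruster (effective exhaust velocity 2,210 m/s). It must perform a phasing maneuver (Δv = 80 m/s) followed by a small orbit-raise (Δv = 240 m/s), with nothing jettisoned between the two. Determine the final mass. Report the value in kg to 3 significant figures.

After the first burn: m = 784 × exp(−80/2210.0) = 784 × 0.96445 = 756.129 kg.
After the second burn: m = 756.129 × exp(−240/2210.0) = 756.129 × 0.89709 = 678.316 kg.

final mass ≈ 678 kg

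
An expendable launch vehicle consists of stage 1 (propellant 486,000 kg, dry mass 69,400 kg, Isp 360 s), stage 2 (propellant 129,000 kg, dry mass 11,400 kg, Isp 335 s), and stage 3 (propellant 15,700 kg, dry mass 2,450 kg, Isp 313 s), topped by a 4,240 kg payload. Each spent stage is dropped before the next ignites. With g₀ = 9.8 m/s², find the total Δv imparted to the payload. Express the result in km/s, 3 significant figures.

Ignition mass of stage 1 = 486,000+69,400 + 129,000+11,400 + 15,700+2,450 + 4,240 = 718,190 kg.
Stage 1: m₀ = 718,190 kg, m_f = 718,190 − 486,000 = 232,190 kg; Δv = 360×9.8×ln(3.093) = 3528.0×1.1292 ≈ 3984 m/s.
Stage 2: m₀ = 162,790 kg, m_f = 162,790 − 129,000 = 33,790 kg; Δv = 335×9.8×ln(4.818) = 3283.0×1.5723 ≈ 5162 m/s.
Stage 3: m₀ = 22,390 kg, m_f = 22,390 − 15,700 = 6,690 kg; Δv = 313×9.8×ln(3.347) = 3067.4×1.2080 ≈ 3705 m/s.
Total Δv = 3984 + 5162 + 3705 = 12851 m/s.

Δv ≈ 12.9 km/s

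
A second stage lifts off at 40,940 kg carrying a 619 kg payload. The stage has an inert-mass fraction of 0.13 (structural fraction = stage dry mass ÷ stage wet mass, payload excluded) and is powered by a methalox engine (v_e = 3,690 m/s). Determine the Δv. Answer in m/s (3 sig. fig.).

Stage wet mass = m₀ − payload = 40,940 − 619 = 40,321 kg.
Stage dry mass = ε × stage wet mass = 0.13 × 40,321 = 5,241.73 kg.
Burnout mass m_f = stage dry + payload = 5,241.73 + 619 = 5,860.73 kg.
Δv = v_e · ln(40,940/5,860.73) = 3690.0 × ln(6.985) = 3690.0 × 1.9438 ≈ 7173 m/s.

Δv ≈ 7170 m/s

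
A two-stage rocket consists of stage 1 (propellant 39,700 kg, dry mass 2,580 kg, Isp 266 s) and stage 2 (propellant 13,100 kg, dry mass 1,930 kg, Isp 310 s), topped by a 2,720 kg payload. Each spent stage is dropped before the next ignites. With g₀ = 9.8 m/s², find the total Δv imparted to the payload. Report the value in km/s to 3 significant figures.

Δv ≈ 6.89 km/s

Ignition mass of stage 1 = 39,700+2,580 + 13,100+1,930 + 2,720 = 60,030 kg.
Stage 1: m₀ = 60,030 kg, m_f = 60,030 − 39,700 = 20,330 kg; Δv = 266×9.8×ln(2.953) = 2606.8×1.0827 ≈ 2823 m/s.
Stage 2: m₀ = 17,750 kg, m_f = 17,750 − 13,100 = 4,650 kg; Δv = 310×9.8×ln(3.817) = 3038.0×1.3395 ≈ 4069 m/s.
Total Δv = 2823 + 4069 = 6892 m/s.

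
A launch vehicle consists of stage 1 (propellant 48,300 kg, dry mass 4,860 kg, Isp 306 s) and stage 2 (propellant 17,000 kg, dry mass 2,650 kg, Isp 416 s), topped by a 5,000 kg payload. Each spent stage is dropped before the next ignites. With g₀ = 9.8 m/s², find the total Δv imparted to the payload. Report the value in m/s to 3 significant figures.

Ignition mass of stage 1 = 48,300+4,860 + 17,000+2,650 + 5,000 = 77,810 kg.
Stage 1: m₀ = 77,810 kg, m_f = 77,810 − 48,300 = 29,510 kg; Δv = 306×9.8×ln(2.637) = 2998.8×0.9695 ≈ 2907 m/s.
Stage 2: m₀ = 24,650 kg, m_f = 24,650 − 17,000 = 7,650 kg; Δv = 416×9.8×ln(3.222) = 4076.8×1.1701 ≈ 4770 m/s.
Total Δv = 2907 + 4770 = 7677 m/s.

Δv ≈ 7680 m/s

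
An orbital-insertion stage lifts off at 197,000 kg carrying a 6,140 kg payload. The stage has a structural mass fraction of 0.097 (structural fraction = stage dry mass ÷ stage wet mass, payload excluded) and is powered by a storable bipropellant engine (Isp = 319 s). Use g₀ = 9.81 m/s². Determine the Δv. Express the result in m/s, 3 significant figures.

Δv ≈ 6500 m/s

Stage wet mass = m₀ − payload = 197,000 − 6,140 = 190,860 kg.
Stage dry mass = ε × stage wet mass = 0.097 × 190,860 = 18,513.4 kg.
Burnout mass m_f = stage dry + payload = 18,513.4 + 6,140 = 24,653.4 kg.
v_e = Isp · g₀ = 319 × 9.81 = 3129.4 m/s.
Using Δv = v_e ln(m₀/m_f): Δv = v_e · ln(197,000/24,653.4) = 3129.4 × ln(7.991) = 3129.4 × 2.0783 ≈ 6504 m/s.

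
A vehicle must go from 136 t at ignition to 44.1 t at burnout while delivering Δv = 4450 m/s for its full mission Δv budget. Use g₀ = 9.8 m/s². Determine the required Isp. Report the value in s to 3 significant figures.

Isp ≈ 403 s

ln(m₀/m_f) = ln(136000/44100) = ln(3.084) = 1.1262.
Rocket equation: v_e = Δv / ln(m₀/m_f) = 4450 / 1.1262 = 3951.4 m/s.
Isp = v_e / g₀ = 3951.4 / 9.8 = 403.2 s.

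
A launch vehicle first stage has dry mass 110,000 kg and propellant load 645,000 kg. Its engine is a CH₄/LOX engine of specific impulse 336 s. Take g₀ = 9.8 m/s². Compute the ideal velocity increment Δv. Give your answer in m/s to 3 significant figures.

v_e = Isp · g₀ = 336 × 9.8 = 3292.8 m/s.
m₀ = m_dry + m_prop = 110,000 + 645,000 = 755,000 kg.
From the ideal rocket equation, Δv = v_e · ln(m₀/m_f) = 3292.8 × ln(6.864) = 3292.8 × 1.9262 ≈ 6342.7 m/s.

Δv ≈ 6340 m/s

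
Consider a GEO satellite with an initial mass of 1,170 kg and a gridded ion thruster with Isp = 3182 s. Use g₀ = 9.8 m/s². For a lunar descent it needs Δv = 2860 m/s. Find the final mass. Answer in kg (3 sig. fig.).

final mass ≈ 1070 kg

v_e = Isp · g₀ = 3182 × 9.8 = 31183.6 m/s.
Using Δv = v_e ln(m₀/m_f): m₀/m_f = exp(Δv / v_e) = exp(2860 / 31183.6) = exp(0.0917) = 1.0961.
m_f = m₀ / 1.0961 = 1,170 / 1.0961 = 1,067.42 kg.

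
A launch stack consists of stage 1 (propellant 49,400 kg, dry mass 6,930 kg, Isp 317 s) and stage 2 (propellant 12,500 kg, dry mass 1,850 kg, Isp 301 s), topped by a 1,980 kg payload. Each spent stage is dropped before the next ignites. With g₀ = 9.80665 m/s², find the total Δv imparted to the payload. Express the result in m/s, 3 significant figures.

Δv ≈ 7820 m/s

Ignition mass of stage 1 = 49,400+6,930 + 12,500+1,850 + 1,980 = 72,660 kg.
Stage 1: m₀ = 72,660 kg, m_f = 72,660 − 49,400 = 23,260 kg; Δv = 317×9.80665×ln(3.124) = 3108.7×1.1391 ≈ 3541 m/s.
Stage 2: m₀ = 16,330 kg, m_f = 16,330 − 12,500 = 3,830 kg; Δv = 301×9.80665×ln(4.264) = 2951.8×1.4501 ≈ 4281 m/s.
Total Δv = 3541 + 4281 = 7822 m/s.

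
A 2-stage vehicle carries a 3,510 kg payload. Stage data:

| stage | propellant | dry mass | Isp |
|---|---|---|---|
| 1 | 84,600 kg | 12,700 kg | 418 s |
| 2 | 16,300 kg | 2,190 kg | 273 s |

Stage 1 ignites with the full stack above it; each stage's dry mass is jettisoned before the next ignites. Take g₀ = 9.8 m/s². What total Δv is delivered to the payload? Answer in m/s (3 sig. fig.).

Δv ≈ 8670 m/s

Ignition mass of stage 1 = 84,600+12,700 + 16,300+2,190 + 3,510 = 119,300 kg.
Stage 1: m₀ = 119,300 kg, m_f = 119,300 − 84,600 = 34,700 kg; Δv = 418×9.8×ln(3.438) = 4096.4×1.2349 ≈ 5059 m/s.
Stage 2: m₀ = 22,000 kg, m_f = 22,000 − 16,300 = 5,700 kg; Δv = 273×9.8×ln(3.86) = 2675.4×1.3506 ≈ 3613 m/s.
Total Δv = 5059 + 3613 = 8672 m/s.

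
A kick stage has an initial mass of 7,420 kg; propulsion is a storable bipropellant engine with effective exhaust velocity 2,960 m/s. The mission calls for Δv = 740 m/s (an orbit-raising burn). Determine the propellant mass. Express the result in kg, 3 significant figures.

m₀/m_f = exp(Δv / v_e) = exp(740 / 2960.0) = exp(0.2500) = 1.2840.
m_f = 7,420 / 1.2840 = 5,778.82 kg, so propellant = m₀ − m_f = 7,420 − 5,778.82 = 1,641.18 kg.

propellant mass ≈ 1640 kg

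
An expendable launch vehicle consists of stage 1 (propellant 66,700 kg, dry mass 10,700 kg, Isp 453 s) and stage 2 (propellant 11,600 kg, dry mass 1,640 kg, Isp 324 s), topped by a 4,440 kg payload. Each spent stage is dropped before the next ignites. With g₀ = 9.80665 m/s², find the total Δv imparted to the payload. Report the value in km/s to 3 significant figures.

Δv ≈ 8.76 km/s

Ignition mass of stage 1 = 66,700+10,700 + 11,600+1,640 + 4,440 = 95,080 kg.
Stage 1: m₀ = 95,080 kg, m_f = 95,080 − 66,700 = 28,380 kg; Δv = 453×9.80665×ln(3.35) = 4442.4×1.2090 ≈ 5371 m/s.
Stage 2: m₀ = 17,680 kg, m_f = 17,680 − 11,600 = 6,080 kg; Δv = 324×9.80665×ln(2.908) = 3177.4×1.0674 ≈ 3392 m/s.
Total Δv = 5371 + 3392 = 8763 m/s.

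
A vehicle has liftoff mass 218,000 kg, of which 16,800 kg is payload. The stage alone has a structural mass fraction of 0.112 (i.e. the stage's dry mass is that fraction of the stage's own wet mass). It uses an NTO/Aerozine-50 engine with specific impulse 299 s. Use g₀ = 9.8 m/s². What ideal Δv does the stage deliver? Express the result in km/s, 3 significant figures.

Stage wet mass = m₀ − payload = 218,000 − 16,800 = 201,200 kg.
Stage dry mass = ε × stage wet mass = 0.112 × 201,200 = 22,534.4 kg.
Burnout mass m_f = stage dry + payload = 22,534.4 + 16,800 = 39,334.4 kg.
v_e = Isp · g₀ = 299 × 9.8 = 2930.2 m/s.
From the ideal rocket equation, Δv = v_e · ln(218,000/39,334.4) = 2930.2 × ln(5.542) = 2930.2 × 1.7124 ≈ 5018 m/s.

Δv ≈ 5.02 km/s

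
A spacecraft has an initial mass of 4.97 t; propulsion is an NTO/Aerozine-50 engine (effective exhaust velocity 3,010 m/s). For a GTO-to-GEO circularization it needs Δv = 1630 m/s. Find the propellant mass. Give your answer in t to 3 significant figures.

propellant mass ≈ 2.08 t

By the Tsiolkovsky rocket equation, m₀/m_f = exp(Δv / v_e) = exp(1630 / 3010.0) = exp(0.5415) = 1.7186.
m_f = 4.97 / 1.7186 = 2.89189 t, so propellant = m₀ − m_f = 4.97 − 2.89189 = 2.07811 t.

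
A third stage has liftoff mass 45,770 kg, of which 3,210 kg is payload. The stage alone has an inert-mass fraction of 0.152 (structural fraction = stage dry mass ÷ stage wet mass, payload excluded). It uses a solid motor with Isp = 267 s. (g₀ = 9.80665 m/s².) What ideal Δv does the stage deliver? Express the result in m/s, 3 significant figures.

Δv ≈ 4070 m/s

Stage wet mass = m₀ − payload = 45,770 − 3,210 = 42,560 kg.
Stage dry mass = ε × stage wet mass = 0.152 × 42,560 = 6,469.12 kg.
Burnout mass m_f = stage dry + payload = 6,469.12 + 3,210 = 9,679.12 kg.
v_e = Isp · g₀ = 267 × 9.80665 = 2618.4 m/s.
By the Tsiolkovsky rocket equation, Δv = v_e · ln(45,770/9,679.12) = 2618.4 × ln(4.729) = 2618.4 × 1.5537 ≈ 4068 m/s.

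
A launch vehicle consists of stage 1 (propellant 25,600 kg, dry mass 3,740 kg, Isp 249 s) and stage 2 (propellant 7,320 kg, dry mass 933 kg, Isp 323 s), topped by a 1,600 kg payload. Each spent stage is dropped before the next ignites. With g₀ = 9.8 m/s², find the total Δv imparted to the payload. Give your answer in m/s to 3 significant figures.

Δv ≈ 6880 m/s

Ignition mass of stage 1 = 25,600+3,740 + 7,320+933 + 1,600 = 39,193 kg.
Stage 1: m₀ = 39,193 kg, m_f = 39,193 − 25,600 = 13,593 kg; Δv = 249×9.8×ln(2.883) = 2440.2×1.0589 ≈ 2584 m/s.
Stage 2: m₀ = 9,853 kg, m_f = 9,853 − 7,320 = 2,533 kg; Δv = 323×9.8×ln(3.89) = 3165.4×1.3584 ≈ 4300 m/s.
Total Δv = 2584 + 4300 = 6884 m/s.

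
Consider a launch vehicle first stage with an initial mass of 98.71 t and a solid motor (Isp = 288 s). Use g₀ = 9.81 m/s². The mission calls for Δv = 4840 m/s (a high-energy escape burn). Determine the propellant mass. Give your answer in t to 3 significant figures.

propellant mass ≈ 80.9 t

v_e = Isp · g₀ = 288 × 9.81 = 2825.3 m/s.
Rocket equation: m₀/m_f = exp(Δv / v_e) = exp(4840 / 2825.3) = exp(1.7131) = 5.5462.
m_f = 98.71 / 5.5462 = 17.7978 t, so propellant = m₀ − m_f = 98.71 − 17.7978 = 80.9122 t.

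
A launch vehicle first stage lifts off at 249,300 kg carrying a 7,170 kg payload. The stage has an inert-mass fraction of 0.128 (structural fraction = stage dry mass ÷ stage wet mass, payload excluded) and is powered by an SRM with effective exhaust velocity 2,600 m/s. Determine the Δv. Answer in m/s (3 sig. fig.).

Stage wet mass = m₀ − payload = 249,300 − 7,170 = 242,130 kg.
Stage dry mass = ε × stage wet mass = 0.128 × 242,130 = 30,992.6 kg.
Burnout mass m_f = stage dry + payload = 30,992.6 + 7,170 = 38,162.6 kg.
Δv = v_e · ln(249,300/38,162.6) = 2600.0 × ln(6.533) = 2600.0 × 1.8768 ≈ 4880 m/s.

Δv ≈ 4880 m/s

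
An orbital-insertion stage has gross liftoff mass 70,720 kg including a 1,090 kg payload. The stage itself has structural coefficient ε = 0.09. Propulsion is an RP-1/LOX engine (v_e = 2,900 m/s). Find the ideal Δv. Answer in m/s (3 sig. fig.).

Stage wet mass = m₀ − payload = 70,720 − 1,090 = 69,630 kg.
Stage dry mass = ε × stage wet mass = 0.09 × 69,630 = 6,266.7 kg.
Burnout mass m_f = stage dry + payload = 6,266.7 + 1,090 = 7,356.7 kg.
Δv = v_e · ln(70,720/7,356.7) = 2900.0 × ln(9.613) = 2900.0 × 2.2631 ≈ 6563 m/s.

Δv ≈ 6560 m/s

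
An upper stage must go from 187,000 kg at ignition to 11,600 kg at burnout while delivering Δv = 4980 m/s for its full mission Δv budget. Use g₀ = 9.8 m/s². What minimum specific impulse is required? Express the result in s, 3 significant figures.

ln(m₀/m_f) = ln(187000/11600) = ln(16.12) = 2.7801.
v_e = Δv / ln(m₀/m_f) = 4980 / 2.7801 = 1791.3 m/s.
Isp = v_e / g₀ = 1791.3 / 9.8 = 182.8 s.

Isp ≈ 183 s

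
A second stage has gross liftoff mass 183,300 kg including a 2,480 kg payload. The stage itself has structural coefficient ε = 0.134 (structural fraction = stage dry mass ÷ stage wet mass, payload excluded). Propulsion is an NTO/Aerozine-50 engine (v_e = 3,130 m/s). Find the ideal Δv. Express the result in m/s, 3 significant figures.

Stage wet mass = m₀ − payload = 183,300 − 2,480 = 180,820 kg.
Stage dry mass = ε × stage wet mass = 0.134 × 180,820 = 24,229.9 kg.
Burnout mass m_f = stage dry + payload = 24,229.9 + 2,480 = 26,709.9 kg.
Δv = v_e · ln(183,300/26,709.9) = 3130.0 × ln(6.863) = 3130.0 × 1.9261 ≈ 6029 m/s.

Δv ≈ 6030 m/s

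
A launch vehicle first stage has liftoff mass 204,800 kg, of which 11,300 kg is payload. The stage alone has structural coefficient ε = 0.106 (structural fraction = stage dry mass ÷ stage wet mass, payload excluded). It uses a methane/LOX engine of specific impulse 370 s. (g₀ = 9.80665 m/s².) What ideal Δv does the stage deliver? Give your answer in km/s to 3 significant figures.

Stage wet mass = m₀ − payload = 204,800 − 11,300 = 193,500 kg.
Stage dry mass = ε × stage wet mass = 0.106 × 193,500 = 20,511 kg.
Burnout mass m_f = stage dry + payload = 20,511 + 11,300 = 31,811 kg.
v_e = Isp · g₀ = 370 × 9.80665 = 3628.5 m/s.
Rocket equation: Δv = v_e · ln(204,800/31,811) = 3628.5 × ln(6.438) = 3628.5 × 1.8622 ≈ 6757 m/s.

Δv ≈ 6.76 km/s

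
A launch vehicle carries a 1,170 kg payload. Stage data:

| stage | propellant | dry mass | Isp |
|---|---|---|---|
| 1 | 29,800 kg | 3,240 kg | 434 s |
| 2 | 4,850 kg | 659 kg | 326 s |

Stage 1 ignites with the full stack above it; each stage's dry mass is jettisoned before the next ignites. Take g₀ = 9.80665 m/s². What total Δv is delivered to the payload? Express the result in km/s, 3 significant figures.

Ignition mass of stage 1 = 29,800+3,240 + 4,850+659 + 1,170 = 39,719 kg.
Stage 1: m₀ = 39,719 kg, m_f = 39,719 − 29,800 = 9,919 kg; Δv = 434×9.80665×ln(4.004) = 4256.1×1.3874 ≈ 5905 m/s.
Stage 2: m₀ = 6,679 kg, m_f = 6,679 − 4,850 = 1,829 kg; Δv = 326×9.80665×ln(3.652) = 3197.0×1.2952 ≈ 4141 m/s.
Total Δv = 5905 + 4141 = 10046 m/s.

Δv ≈ 10.0 km/s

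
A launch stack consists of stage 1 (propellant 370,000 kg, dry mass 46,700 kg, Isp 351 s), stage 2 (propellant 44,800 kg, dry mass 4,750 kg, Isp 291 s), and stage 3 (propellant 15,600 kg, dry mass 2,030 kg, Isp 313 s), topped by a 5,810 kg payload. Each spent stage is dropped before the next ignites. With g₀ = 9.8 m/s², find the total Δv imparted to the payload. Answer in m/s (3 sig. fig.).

Δv ≈ 10900 m/s

Ignition mass of stage 1 = 370,000+46,700 + 44,800+4,750 + 15,600+2,030 + 5,810 = 489,690 kg.
Stage 1: m₀ = 489,690 kg, m_f = 489,690 − 370,000 = 119,690 kg; Δv = 351×9.8×ln(4.091) = 3439.8×1.4089 ≈ 4846 m/s.
Stage 2: m₀ = 72,990 kg, m_f = 72,990 − 44,800 = 28,190 kg; Δv = 291×9.8×ln(2.589) = 2851.8×0.9514 ≈ 2713 m/s.
Stage 3: m₀ = 23,440 kg, m_f = 23,440 − 15,600 = 7,840 kg; Δv = 313×9.8×ln(2.99) = 3067.4×1.0952 ≈ 3359 m/s.
Total Δv = 4846 + 2713 + 3359 = 10918 m/s.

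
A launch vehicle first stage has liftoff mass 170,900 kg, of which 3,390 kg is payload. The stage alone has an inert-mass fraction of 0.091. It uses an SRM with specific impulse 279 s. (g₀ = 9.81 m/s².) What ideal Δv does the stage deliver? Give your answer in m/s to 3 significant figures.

Stage wet mass = m₀ − payload = 170,900 − 3,390 = 167,510 kg.
Stage dry mass = ε × stage wet mass = 0.091 × 167,510 = 15,243.4 kg.
Burnout mass m_f = stage dry + payload = 15,243.4 + 3,390 = 18,633.4 kg.
v_e = Isp · g₀ = 279 × 9.81 = 2737.0 m/s.
Δv = v_e · ln(170,900/18,633.4) = 2737.0 × ln(9.172) = 2737.0 × 2.2161 ≈ 6066 m/s.

Δv ≈ 6070 m/s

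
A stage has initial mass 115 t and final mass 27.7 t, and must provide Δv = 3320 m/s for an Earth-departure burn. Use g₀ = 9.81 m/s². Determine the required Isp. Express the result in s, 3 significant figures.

ln(m₀/m_f) = ln(115000/27700) = ln(4.152) = 1.4235.
From the ideal rocket equation, v_e = Δv / ln(m₀/m_f) = 3320 / 1.4235 = 2332.3 m/s.
Isp = v_e / g₀ = 2332.3 / 9.81 = 237.7 s.

Isp ≈ 238 s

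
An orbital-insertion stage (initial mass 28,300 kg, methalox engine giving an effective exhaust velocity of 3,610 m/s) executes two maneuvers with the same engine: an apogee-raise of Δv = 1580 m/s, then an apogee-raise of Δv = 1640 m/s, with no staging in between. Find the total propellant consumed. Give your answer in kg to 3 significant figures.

total propellant consumed ≈ 16700 kg

After the first burn: m = 28300 × exp(−1580/3610.0) = 28300 × 0.64554 = 18,268.8 kg.
After the second burn: m = 18,268.8 × exp(−1640/3610.0) = 18,268.8 × 0.63490 = 11,598.9 kg.
Total propellant = m₀ − m_final = 28300 − 11,598.9 = 16,701.1 kg.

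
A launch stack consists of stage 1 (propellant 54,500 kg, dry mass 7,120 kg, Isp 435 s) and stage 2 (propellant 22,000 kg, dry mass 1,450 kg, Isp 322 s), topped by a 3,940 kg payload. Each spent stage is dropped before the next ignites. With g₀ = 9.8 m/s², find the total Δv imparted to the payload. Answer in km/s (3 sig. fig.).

Δv ≈ 9.17 km/s

Ignition mass of stage 1 = 54,500+7,120 + 22,000+1,450 + 3,940 = 89,010 kg.
Stage 1: m₀ = 89,010 kg, m_f = 89,010 − 54,500 = 34,510 kg; Δv = 435×9.8×ln(2.579) = 4263.0×0.9475 ≈ 4039 m/s.
Stage 2: m₀ = 27,390 kg, m_f = 27,390 − 22,000 = 5,390 kg; Δv = 322×9.8×ln(5.082) = 3155.6×1.6256 ≈ 5130 m/s.
Total Δv = 4039 + 5130 = 9169 m/s.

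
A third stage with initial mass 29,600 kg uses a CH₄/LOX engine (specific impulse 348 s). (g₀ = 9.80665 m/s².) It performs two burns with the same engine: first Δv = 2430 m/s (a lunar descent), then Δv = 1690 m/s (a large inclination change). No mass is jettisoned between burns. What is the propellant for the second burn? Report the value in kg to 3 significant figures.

propellant for the second burn ≈ 5670 kg

v_e = Isp · g₀ = 348 × 9.80665 = 3412.7 m/s.
After the first burn: m = 29600 × exp(−2430/3412.7) = 29600 × 0.49064 = 14,522.9 kg.
After the second burn: m = 14,522.9 × exp(−1690/3412.7) = 14,522.9 × 0.60944 = 8,850.84 kg.
Second-burn propellant = 14,522.9 − 8,850.84 = 5,672.06 kg.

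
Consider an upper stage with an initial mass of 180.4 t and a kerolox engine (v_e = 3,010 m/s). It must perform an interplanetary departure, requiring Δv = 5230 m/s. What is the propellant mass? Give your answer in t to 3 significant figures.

propellant mass ≈ 149 t

By the Tsiolkovsky rocket equation, m₀/m_f = exp(Δv / v_e) = exp(5230 / 3010.0) = exp(1.7375) = 5.6834.
m_f = 180.4 / 5.6834 = 31.7416 t, so propellant = m₀ − m_f = 180.4 − 31.7416 = 148.6584 t.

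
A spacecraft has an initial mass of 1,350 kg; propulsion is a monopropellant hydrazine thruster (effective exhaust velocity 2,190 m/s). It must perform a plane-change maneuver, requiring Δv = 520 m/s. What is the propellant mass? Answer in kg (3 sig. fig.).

From the ideal rocket equation, m₀/m_f = exp(Δv / v_e) = exp(520 / 2190.0) = exp(0.2374) = 1.2680.
m_f = 1,350 / 1.2680 = 1,064.67 kg, so propellant = m₀ − m_f = 1,350 − 1,064.67 = 285.33 kg.

propellant mass ≈ 285 kg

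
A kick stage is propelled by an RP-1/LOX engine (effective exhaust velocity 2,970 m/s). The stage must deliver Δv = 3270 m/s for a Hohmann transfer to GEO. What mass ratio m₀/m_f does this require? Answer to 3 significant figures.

Rocket equation: m₀/m_f = exp(Δv / v_e) = exp(3270 / 2970.0) = exp(1.1010) = 3.0072.

mass ratio ≈ 3.01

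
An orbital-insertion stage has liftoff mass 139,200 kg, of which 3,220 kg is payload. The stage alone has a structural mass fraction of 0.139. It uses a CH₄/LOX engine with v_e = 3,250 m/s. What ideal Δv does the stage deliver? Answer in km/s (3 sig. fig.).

Stage wet mass = m₀ − payload = 139,200 − 3,220 = 135,980 kg.
Stage dry mass = ε × stage wet mass = 0.139 × 135,980 = 18,901.2 kg.
Burnout mass m_f = stage dry + payload = 18,901.2 + 3,220 = 22,121.2 kg.
From the ideal rocket equation, Δv = v_e · ln(139,200/22,121.2) = 3250.0 × ln(6.293) = 3250.0 × 1.8394 ≈ 5978 m/s.

Δv ≈ 5.98 km/s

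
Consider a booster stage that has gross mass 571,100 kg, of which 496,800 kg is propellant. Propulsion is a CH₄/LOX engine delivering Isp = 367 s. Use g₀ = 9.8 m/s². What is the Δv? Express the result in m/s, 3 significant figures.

Δv ≈ 7340 m/s

v_e = Isp · g₀ = 367 × 9.8 = 3596.6 m/s.
m_f = m₀ − m_prop = 571,100 − 496,800 = 74,300 kg.
Δv = v_e · ln(m₀/m_f) = 3596.6 × ln(7.686) = 3596.6 × 2.0395 ≈ 7335.1 m/s.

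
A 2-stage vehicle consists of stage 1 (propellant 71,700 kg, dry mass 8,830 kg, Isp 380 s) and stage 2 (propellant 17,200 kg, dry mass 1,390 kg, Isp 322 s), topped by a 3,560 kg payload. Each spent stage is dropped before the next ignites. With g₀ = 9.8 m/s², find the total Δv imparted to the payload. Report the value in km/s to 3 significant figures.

Δv ≈ 9.19 km/s

Ignition mass of stage 1 = 71,700+8,830 + 17,200+1,390 + 3,560 = 102,680 kg.
Stage 1: m₀ = 102,680 kg, m_f = 102,680 − 71,700 = 30,980 kg; Δv = 380×9.8×ln(3.314) = 3724.0×1.1983 ≈ 4462 m/s.
Stage 2: m₀ = 22,150 kg, m_f = 22,150 − 17,200 = 4,950 kg; Δv = 322×9.8×ln(4.475) = 3155.6×1.4984 ≈ 4729 m/s.
Total Δv = 4462 + 4729 = 9191 m/s.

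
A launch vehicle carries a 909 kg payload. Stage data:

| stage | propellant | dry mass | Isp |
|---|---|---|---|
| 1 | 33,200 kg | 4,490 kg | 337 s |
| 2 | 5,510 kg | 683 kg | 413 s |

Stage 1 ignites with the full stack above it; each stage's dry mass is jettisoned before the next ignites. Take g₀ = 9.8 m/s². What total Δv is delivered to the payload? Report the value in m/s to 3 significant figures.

Ignition mass of stage 1 = 33,200+4,490 + 5,510+683 + 909 = 44,792 kg.
Stage 1: m₀ = 44,792 kg, m_f = 44,792 − 33,200 = 11,592 kg; Δv = 337×9.8×ln(3.864) = 3302.6×1.3517 ≈ 4464 m/s.
Stage 2: m₀ = 7,102 kg, m_f = 7,102 − 5,510 = 1,592 kg; Δv = 413×9.8×ln(4.461) = 4047.4×1.4954 ≈ 6052 m/s.
Total Δv = 4464 + 6052 = 10516 m/s.

Δv ≈ 10500 m/s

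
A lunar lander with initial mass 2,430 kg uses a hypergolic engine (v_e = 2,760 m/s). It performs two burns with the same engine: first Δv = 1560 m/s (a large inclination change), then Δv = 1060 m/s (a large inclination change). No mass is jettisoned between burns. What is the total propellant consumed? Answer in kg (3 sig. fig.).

After the first burn: m = 2430 × exp(−1560/2760.0) = 2430 × 0.56824 = 1,380.82 kg.
After the second burn: m = 1,380.82 × exp(−1060/2760.0) = 1,380.82 × 0.68109 = 940.463 kg.
Total propellant = m₀ − m_final = 2430 − 940.463 = 1,489.537 kg.

total propellant consumed ≈ 1490 kg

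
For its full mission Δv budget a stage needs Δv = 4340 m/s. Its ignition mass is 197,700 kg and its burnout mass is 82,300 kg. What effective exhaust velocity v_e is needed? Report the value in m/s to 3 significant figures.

ln(m₀/m_f) = ln(197700/82300) = ln(2.402) = 0.8764.
By the Tsiolkovsky rocket equation, v_e = Δv / ln(m₀/m_f) = 4340 / 0.8764 = 4952.2 m/s.

v_e ≈ 4950 m/s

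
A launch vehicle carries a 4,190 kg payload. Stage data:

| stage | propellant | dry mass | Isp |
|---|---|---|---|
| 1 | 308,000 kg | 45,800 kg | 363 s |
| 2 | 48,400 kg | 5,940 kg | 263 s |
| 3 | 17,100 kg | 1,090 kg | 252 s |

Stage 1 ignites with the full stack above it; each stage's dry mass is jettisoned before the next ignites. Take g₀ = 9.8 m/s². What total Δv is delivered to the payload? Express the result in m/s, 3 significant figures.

Ignition mass of stage 1 = 308,000+45,800 + 48,400+5,940 + 17,100+1,090 + 4,190 = 430,520 kg.
Stage 1: m₀ = 430,520 kg, m_f = 430,520 − 308,000 = 122,520 kg; Δv = 363×9.8×ln(3.514) = 3557.4×1.2567 ≈ 4471 m/s.
Stage 2: m₀ = 76,720 kg, m_f = 76,720 − 48,400 = 28,320 kg; Δv = 263×9.8×ln(2.709) = 2577.4×0.9966 ≈ 2569 m/s.
Stage 3: m₀ = 22,380 kg, m_f = 22,380 − 17,100 = 5,280 kg; Δv = 252×9.8×ln(4.239) = 2469.6×1.4442 ≈ 3567 m/s.
Total Δv = 4471 + 2569 + 3567 = 10607 m/s.

Δv ≈ 10600 m/s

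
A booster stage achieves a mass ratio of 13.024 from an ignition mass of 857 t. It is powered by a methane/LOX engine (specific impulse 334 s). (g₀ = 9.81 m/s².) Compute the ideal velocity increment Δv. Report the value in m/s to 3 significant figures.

Δv ≈ 8410 m/s

v_e = Isp · g₀ = 334 × 9.81 = 3276.5 m/s.
From the ideal rocket equation, Δv = v_e · ln(13.024) = 3276.5 × 2.5668 ≈ 8410.2 m/s.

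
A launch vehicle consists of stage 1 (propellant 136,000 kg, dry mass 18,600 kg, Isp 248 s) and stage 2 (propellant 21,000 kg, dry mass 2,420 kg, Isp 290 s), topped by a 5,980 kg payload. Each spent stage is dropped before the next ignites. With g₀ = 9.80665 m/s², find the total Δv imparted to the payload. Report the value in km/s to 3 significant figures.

Δv ≈ 6.83 km/s

Ignition mass of stage 1 = 136,000+18,600 + 21,000+2,420 + 5,980 = 184,000 kg.
Stage 1: m₀ = 184,000 kg, m_f = 184,000 − 136,000 = 48,000 kg; Δv = 248×9.80665×ln(3.833) = 2432.0×1.3437 ≈ 3268 m/s.
Stage 2: m₀ = 29,400 kg, m_f = 29,400 − 21,000 = 8,400 kg; Δv = 290×9.80665×ln(3.5) = 2843.9×1.2528 ≈ 3563 m/s.
Total Δv = 3268 + 3563 = 6831 m/s.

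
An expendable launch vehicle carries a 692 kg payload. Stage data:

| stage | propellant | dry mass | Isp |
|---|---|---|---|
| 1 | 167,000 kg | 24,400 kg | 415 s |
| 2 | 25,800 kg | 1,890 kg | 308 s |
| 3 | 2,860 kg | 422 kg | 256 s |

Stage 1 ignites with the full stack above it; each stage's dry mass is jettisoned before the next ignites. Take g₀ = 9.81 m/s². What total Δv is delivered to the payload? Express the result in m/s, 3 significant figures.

Ignition mass of stage 1 = 167,000+24,400 + 25,800+1,890 + 2,860+422 + 692 = 223,064 kg.
Stage 1: m₀ = 223,064 kg, m_f = 223,064 − 167,000 = 56,064 kg; Δv = 415×9.81×ln(3.979) = 4071.2×1.3810 ≈ 5622 m/s.
Stage 2: m₀ = 31,664 kg, m_f = 31,664 − 25,800 = 5,864 kg; Δv = 308×9.81×ln(5.4) = 3021.5×1.6863 ≈ 5095 m/s.
Stage 3: m₀ = 3,974 kg, m_f = 3,974 − 2,860 = 1,114 kg; Δv = 256×9.81×ln(3.567) = 2511.4×1.2718 ≈ 3194 m/s.
Total Δv = 5622 + 5095 + 3194 = 13911 m/s.

Δv ≈ 13900 m/s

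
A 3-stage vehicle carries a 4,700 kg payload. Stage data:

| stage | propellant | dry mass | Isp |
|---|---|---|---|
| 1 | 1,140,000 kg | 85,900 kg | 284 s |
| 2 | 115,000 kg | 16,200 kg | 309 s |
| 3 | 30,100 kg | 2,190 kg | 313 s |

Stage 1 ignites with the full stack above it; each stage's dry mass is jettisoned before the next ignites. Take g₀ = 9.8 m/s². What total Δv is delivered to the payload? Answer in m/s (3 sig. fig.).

Ignition mass of stage 1 = 1,140,000+85,900 + 115,000+16,200 + 30,100+2,190 + 4,700 = 1,394,090 kg.
Stage 1: m₀ = 1,394,090 kg, m_f = 1,394,090 − 1,140,000 = 254,090 kg; Δv = 284×9.8×ln(5.487) = 2783.2×1.7023 ≈ 4738 m/s.
Stage 2: m₀ = 168,190 kg, m_f = 168,190 − 115,000 = 53,190 kg; Δv = 309×9.8×ln(3.162) = 3028.2×1.1512 ≈ 3486 m/s.
Stage 3: m₀ = 36,990 kg, m_f = 36,990 − 30,100 = 6,890 kg; Δv = 313×9.8×ln(5.369) = 3067.4×1.6806 ≈ 5155 m/s.
Total Δv = 4738 + 3486 + 5155 = 13379 m/s.

Δv ≈ 13400 m/s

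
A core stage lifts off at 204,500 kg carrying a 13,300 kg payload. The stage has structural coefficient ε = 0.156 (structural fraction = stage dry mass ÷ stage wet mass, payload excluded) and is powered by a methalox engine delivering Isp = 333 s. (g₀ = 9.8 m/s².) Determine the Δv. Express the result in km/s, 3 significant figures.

Δv ≈ 5.08 km/s

Stage wet mass = m₀ − payload = 204,500 − 13,300 = 191,200 kg.
Stage dry mass = ε × stage wet mass = 0.156 × 191,200 = 29,827.2 kg.
Burnout mass m_f = stage dry + payload = 29,827.2 + 13,300 = 43,127.2 kg.
v_e = Isp · g₀ = 333 × 9.8 = 3263.4 m/s.
By the Tsiolkovsky rocket equation, Δv = v_e · ln(204,500/43,127.2) = 3263.4 × ln(4.742) = 3263.4 × 1.5564 ≈ 5079 m/s.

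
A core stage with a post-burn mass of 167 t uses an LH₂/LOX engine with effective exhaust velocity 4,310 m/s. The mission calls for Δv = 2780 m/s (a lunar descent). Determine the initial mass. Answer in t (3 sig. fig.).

initial mass ≈ 318 t

By the Tsiolkovsky rocket equation, m₀/m_f = exp(Δv / v_e) = exp(2780 / 4310.0) = exp(0.6450) = 1.9060.
m₀ = m_f × 1.9060 = 167 × 1.9060 = 318.302 t.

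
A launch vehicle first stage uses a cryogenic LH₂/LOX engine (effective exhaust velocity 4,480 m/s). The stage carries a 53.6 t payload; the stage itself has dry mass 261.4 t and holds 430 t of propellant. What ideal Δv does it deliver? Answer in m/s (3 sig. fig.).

Δv ≈ 3860 m/s

m₀ = payload + dry + propellant = 53.6 + 261.4 + 430 = 745 t.
m_f = payload + dry = 53.6 + 261.4 = 315 t.
Rocket equation: Δv = v_e · ln(m₀/m_f) = 4480.0 × ln(2.365) = 4480.0 × 0.8608 ≈ 3856.4 m/s.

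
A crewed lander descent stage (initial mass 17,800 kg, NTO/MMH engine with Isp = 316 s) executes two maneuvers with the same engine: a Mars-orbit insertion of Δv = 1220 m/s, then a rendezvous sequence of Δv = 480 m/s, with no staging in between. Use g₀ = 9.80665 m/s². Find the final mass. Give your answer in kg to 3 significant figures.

v_e = Isp · g₀ = 316 × 9.80665 = 3098.9 m/s.
After the first burn: m = 17800 × exp(−1220/3098.9) = 17800 × 0.67456 = 12,007.2 kg.
After the second burn: m = 12,007.2 × exp(−480/3098.9) = 12,007.2 × 0.85651 = 10,284.3 kg.

final mass ≈ 10300 kg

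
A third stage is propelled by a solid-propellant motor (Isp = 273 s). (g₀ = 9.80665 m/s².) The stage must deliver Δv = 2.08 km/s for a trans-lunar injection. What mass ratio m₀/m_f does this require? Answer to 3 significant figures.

v_e = Isp · g₀ = 273 × 9.80665 = 2677.2 m/s.
m₀/m_f = exp(Δv / v_e) = exp(2080 / 2677.2) = exp(0.7769) = 2.1748.

mass ratio ≈ 2.17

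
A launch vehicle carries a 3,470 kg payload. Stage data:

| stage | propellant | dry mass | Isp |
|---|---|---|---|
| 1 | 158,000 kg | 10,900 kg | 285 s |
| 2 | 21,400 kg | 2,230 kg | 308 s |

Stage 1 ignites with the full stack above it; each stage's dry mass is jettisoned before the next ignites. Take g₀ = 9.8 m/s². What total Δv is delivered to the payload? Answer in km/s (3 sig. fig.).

Δv ≈ 9.29 km/s

Ignition mass of stage 1 = 158,000+10,900 + 21,400+2,230 + 3,470 = 196,000 kg.
Stage 1: m₀ = 196,000 kg, m_f = 196,000 − 158,000 = 38,000 kg; Δv = 285×9.8×ln(5.158) = 2793.0×1.6405 ≈ 4582 m/s.
Stage 2: m₀ = 27,100 kg, m_f = 27,100 − 21,400 = 5,700 kg; Δv = 308×9.8×ln(4.754) = 3018.4×1.5591 ≈ 4706 m/s.
Total Δv = 4582 + 4706 = 9288 m/s.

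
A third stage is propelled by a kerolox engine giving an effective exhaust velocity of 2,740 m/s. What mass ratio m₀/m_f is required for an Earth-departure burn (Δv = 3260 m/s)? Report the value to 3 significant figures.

Using Δv = v_e ln(m₀/m_f): m₀/m_f = exp(Δv / v_e) = exp(3260 / 2740.0) = exp(1.1898) = 3.2864.

mass ratio ≈ 3.29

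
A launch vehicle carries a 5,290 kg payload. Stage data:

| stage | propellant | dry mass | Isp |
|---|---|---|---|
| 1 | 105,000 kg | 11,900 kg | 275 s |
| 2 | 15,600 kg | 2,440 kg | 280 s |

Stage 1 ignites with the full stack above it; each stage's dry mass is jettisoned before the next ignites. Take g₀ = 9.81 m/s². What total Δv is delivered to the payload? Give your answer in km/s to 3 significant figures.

Δv ≈ 6.76 km/s

Ignition mass of stage 1 = 105,000+11,900 + 15,600+2,440 + 5,290 = 140,230 kg.
Stage 1: m₀ = 140,230 kg, m_f = 140,230 − 105,000 = 35,230 kg; Δv = 275×9.81×ln(3.98) = 2697.8×1.3814 ≈ 3727 m/s.
Stage 2: m₀ = 23,330 kg, m_f = 23,330 − 15,600 = 7,730 kg; Δv = 280×9.81×ln(3.018) = 2746.8×1.1046 ≈ 3034 m/s.
Total Δv = 3727 + 3034 = 6761 m/s.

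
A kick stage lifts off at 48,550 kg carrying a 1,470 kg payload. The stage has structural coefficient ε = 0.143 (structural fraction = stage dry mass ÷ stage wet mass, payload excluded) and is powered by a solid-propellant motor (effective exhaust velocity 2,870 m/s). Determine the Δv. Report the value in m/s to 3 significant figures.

Stage wet mass = m₀ − payload = 48,550 − 1,470 = 47,080 kg.
Stage dry mass = ε × stage wet mass = 0.143 × 47,080 = 6,732.44 kg.
Burnout mass m_f = stage dry + payload = 6,732.44 + 1,470 = 8,202.44 kg.
Using Δv = v_e ln(m₀/m_f): Δv = v_e · ln(48,550/8,202.44) = 2870.0 × ln(5.919) = 2870.0 × 1.7782 ≈ 5103 m/s.

Δv ≈ 5100 m/s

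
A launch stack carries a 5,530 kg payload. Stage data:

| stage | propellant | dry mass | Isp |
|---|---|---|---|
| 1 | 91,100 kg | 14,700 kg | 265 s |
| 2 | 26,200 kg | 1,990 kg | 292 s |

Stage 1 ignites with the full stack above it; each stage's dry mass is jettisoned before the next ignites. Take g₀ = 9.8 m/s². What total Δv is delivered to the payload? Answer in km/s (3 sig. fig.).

Ignition mass of stage 1 = 91,100+14,700 + 26,200+1,990 + 5,530 = 139,520 kg.
Stage 1: m₀ = 139,520 kg, m_f = 139,520 − 91,100 = 48,420 kg; Δv = 265×9.8×ln(2.881) = 2597.0×1.0583 ≈ 2748 m/s.
Stage 2: m₀ = 33,720 kg, m_f = 33,720 − 26,200 = 7,520 kg; Δv = 292×9.8×ln(4.484) = 2861.6×1.5005 ≈ 4294 m/s.
Total Δv = 2748 + 4294 = 7042 m/s.

Δv ≈ 7.04 km/s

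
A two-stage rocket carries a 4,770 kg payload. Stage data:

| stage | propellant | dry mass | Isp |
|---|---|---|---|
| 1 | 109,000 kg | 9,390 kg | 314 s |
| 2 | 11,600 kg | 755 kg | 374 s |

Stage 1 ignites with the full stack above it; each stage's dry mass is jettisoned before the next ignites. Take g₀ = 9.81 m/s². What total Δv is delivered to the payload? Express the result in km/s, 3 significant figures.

Ignition mass of stage 1 = 109,000+9,390 + 11,600+755 + 4,770 = 135,515 kg.
Stage 1: m₀ = 135,515 kg, m_f = 135,515 − 109,000 = 26,515 kg; Δv = 314×9.81×ln(5.111) = 3080.3×1.6314 ≈ 5025 m/s.
Stage 2: m₀ = 17,125 kg, m_f = 17,125 − 11,600 = 5,525 kg; Δv = 374×9.81×ln(3.1) = 3668.9×1.1313 ≈ 4151 m/s.
Total Δv = 5025 + 4151 = 9176 m/s.

Δv ≈ 9.18 km/s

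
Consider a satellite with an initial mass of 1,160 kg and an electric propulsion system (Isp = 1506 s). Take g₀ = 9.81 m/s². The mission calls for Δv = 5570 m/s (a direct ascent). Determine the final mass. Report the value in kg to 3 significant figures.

final mass ≈ 796 kg

v_e = Isp · g₀ = 1506 × 9.81 = 14773.9 m/s.
m₀/m_f = exp(Δv / v_e) = exp(5570 / 14773.9) = exp(0.3770) = 1.4579.
m_f = m₀ / 1.4579 = 1,160 / 1.4579 = 795.665 kg.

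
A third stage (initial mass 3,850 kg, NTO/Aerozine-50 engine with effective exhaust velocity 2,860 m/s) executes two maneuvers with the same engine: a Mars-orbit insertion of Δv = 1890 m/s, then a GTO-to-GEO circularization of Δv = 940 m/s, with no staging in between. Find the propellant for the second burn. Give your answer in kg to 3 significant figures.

After the first burn: m = 3850 × exp(−1890/2860.0) = 3850 × 0.51642 = 1,988.22 kg.
After the second burn: m = 1,988.22 × exp(−940/2860.0) = 1,988.22 × 0.71988 = 1,431.28 kg.
Second-burn propellant = 1,988.22 − 1,431.28 = 556.94 kg.

propellant for the second burn ≈ 557 kg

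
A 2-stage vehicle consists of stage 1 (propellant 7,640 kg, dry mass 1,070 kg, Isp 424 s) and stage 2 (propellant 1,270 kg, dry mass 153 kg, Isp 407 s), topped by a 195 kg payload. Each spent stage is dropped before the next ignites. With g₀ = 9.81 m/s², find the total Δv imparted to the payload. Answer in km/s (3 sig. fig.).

Ignition mass of stage 1 = 7,640+1,070 + 1,270+153 + 195 = 10,328 kg.
Stage 1: m₀ = 10,328 kg, m_f = 10,328 − 7,640 = 2,688 kg; Δv = 424×9.81×ln(3.842) = 4159.4×1.3461 ≈ 5599 m/s.
Stage 2: m₀ = 1,618 kg, m_f = 1,618 − 1,270 = 348 kg; Δv = 407×9.81×ln(4.649) = 3992.7×1.5367 ≈ 6136 m/s.
Total Δv = 5599 + 6136 = 11735 m/s.

Δv ≈ 11.7 km/s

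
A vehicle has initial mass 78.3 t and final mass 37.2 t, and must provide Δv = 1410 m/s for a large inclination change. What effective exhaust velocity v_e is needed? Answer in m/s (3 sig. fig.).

ln(m₀/m_f) = ln(78300/37200) = ln(2.105) = 0.7442.
v_e = Δv / ln(m₀/m_f) = 1410 / 0.7442 = 1894.6 m/s.

v_e ≈ 1890 m/s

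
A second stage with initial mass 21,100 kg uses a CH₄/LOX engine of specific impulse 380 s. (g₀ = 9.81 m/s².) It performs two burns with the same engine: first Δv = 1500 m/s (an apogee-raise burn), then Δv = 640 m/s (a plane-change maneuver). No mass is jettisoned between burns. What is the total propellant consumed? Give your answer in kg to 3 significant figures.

total propellant consumed ≈ 9220 kg

v_e = Isp · g₀ = 380 × 9.81 = 3727.8 m/s.
After the first burn: m = 21100 × exp(−1500/3727.8) = 21100 × 0.66873 = 14,110.2 kg.
After the second burn: m = 14,110.2 × exp(−640/3727.8) = 14,110.2 × 0.84225 = 11,884.3 kg.
Total propellant = m₀ − m_final = 21100 − 11,884.3 = 9,215.7 kg.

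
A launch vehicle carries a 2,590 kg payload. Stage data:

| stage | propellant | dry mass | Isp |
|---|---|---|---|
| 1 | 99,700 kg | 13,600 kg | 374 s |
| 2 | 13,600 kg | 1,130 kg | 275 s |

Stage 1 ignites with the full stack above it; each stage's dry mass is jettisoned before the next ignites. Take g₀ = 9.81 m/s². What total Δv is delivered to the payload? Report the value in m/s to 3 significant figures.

Ignition mass of stage 1 = 99,700+13,600 + 13,600+1,130 + 2,590 = 130,620 kg.
Stage 1: m₀ = 130,620 kg, m_f = 130,620 − 99,700 = 30,920 kg; Δv = 374×9.81×ln(4.224) = 3668.9×1.4409 ≈ 5287 m/s.
Stage 2: m₀ = 17,320 kg, m_f = 17,320 − 13,600 = 3,720 kg; Δv = 275×9.81×ln(4.656) = 2697.8×1.5381 ≈ 4150 m/s.
Total Δv = 5287 + 4150 = 9437 m/s.

Δv ≈ 9440 m/s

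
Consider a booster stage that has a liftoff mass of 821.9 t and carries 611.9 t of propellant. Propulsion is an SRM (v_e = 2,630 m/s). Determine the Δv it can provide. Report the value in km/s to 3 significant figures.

m_f = m₀ − m_prop = 821.9 − 611.9 = 210 t.
Using Δv = v_e ln(m₀/m_f): Δv = v_e · ln(m₀/m_f) = 2630.0 × ln(3.914) = 2630.0 × 1.3645 ≈ 3588.7 m/s.

Δv ≈ 3.59 km/s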